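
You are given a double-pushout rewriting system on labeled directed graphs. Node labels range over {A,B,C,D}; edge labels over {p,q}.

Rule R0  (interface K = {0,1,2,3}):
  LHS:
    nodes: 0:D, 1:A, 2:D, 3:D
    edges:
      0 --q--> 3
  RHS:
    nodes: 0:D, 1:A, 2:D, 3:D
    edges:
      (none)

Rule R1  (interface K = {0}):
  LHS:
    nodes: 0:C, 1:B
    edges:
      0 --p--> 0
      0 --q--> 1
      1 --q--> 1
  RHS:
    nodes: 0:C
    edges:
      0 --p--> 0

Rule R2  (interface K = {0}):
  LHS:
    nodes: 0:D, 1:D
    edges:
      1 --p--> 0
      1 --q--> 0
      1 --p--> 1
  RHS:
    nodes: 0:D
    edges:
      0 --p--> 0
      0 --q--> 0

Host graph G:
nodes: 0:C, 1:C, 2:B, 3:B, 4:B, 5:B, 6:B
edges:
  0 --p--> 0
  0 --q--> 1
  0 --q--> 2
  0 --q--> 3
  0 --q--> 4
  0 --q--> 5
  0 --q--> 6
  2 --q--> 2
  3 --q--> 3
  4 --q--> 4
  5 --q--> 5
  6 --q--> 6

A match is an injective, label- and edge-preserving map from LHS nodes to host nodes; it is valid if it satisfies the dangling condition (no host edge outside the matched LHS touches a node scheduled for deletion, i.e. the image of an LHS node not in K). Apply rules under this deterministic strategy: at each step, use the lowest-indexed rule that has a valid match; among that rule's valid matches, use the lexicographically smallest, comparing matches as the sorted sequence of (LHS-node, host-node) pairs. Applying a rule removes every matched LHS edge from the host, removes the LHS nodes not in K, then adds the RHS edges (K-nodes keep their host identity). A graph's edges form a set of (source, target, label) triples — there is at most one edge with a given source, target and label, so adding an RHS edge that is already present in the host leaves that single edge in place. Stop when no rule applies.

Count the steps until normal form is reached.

Answer: 5

Derivation:
[0] host  ⇒  7 nodes, 12 edges  {0-p->0 0-q->1 0-q->2 0-q->3 0-q->4 0-q->5 0-q->6 2-q->2 3-q->3 4-q->4 5-q->5 6-q->6}
[1] R1 @ {0↦0, 1↦2}  ⇒  6 nodes, 10 edges  {0-p->0 0-q->1 0-q->3 0-q->4 0-q->5 0-q->6 3-q->3 4-q->4 5-q->5 6-q->6}
[2] R1 @ {0↦0, 1↦3}  ⇒  5 nodes, 8 edges  {0-p->0 0-q->1 0-q->4 0-q->5 0-q->6 4-q->4 5-q->5 6-q->6}
[3] R1 @ {0↦0, 1↦4}  ⇒  4 nodes, 6 edges  {0-p->0 0-q->1 0-q->5 0-q->6 5-q->5 6-q->6}
[4] R1 @ {0↦0, 1↦5}  ⇒  3 nodes, 4 edges  {0-p->0 0-q->1 0-q->6 6-q->6}
[5] R1 @ {0↦0, 1↦6}  ⇒  2 nodes, 2 edges  {0-p->0 0-q->1}
final graph: no rule applies after step 5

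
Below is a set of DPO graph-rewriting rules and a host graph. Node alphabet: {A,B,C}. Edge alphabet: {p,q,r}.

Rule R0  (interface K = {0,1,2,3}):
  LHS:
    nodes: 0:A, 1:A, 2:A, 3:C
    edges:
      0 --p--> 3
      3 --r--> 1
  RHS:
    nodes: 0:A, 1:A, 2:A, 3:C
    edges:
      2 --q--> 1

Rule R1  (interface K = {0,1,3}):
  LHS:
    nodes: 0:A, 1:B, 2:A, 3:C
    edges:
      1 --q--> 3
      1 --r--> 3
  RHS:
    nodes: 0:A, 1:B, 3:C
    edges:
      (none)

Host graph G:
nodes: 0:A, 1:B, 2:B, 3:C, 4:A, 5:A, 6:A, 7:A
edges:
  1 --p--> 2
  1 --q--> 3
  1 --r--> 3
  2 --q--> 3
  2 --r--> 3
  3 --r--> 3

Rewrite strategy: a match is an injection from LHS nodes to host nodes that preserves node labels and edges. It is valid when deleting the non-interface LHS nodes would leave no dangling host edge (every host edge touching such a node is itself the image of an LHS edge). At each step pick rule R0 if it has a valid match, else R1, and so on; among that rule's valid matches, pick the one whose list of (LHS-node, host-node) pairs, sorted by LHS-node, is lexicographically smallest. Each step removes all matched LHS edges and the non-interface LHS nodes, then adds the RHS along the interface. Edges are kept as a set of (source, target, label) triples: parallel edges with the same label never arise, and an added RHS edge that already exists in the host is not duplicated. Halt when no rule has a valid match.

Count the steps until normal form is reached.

Answer: 2

Steps:
initial: |V|=8 |E|=6  E = 1-p->2 1-q->3 1-r->3 2-q->3 2-r->3 3-r->3
step 1: apply R1 at {0↦0, 1↦1, 2↦4, 3↦3}  → |V|=7 |E|=4  E = 1-p->2 2-q->3 2-r->3 3-r->3
step 2: apply R1 at {0↦0, 1↦2, 2↦5, 3↦3}  → |V|=6 |E|=2  E = 1-p->2 3-r->3
final graph: no rule applies after step 2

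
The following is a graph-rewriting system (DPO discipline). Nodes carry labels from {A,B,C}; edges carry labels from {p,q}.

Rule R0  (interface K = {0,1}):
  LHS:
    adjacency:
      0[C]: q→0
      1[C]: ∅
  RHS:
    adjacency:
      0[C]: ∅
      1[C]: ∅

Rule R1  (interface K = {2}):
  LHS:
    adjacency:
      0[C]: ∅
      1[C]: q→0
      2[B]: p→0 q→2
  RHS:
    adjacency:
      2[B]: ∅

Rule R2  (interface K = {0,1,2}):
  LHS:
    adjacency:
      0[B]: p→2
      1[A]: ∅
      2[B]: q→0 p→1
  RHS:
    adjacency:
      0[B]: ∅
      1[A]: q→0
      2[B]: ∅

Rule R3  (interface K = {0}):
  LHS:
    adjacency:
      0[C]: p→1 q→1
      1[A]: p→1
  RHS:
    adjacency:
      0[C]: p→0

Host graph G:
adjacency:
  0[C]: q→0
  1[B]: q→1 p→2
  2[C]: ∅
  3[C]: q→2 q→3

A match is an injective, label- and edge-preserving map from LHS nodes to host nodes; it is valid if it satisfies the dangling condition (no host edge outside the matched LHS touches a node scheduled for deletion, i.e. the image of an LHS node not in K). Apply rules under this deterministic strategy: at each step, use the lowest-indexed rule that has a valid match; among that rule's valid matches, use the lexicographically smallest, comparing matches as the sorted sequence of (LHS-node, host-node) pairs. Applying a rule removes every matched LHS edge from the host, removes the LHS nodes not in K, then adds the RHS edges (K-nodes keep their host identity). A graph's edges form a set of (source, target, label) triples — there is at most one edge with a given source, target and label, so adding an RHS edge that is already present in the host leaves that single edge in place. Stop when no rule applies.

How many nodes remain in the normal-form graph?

[0] host  ⇒  4 nodes, 5 edges  {0-q->0 1-q->1 1-p->2 3-q->2 3-q->3}
[1] R0 @ {0↦0, 1↦2}  ⇒  4 nodes, 4 edges  {1-q->1 1-p->2 3-q->2 3-q->3}
[2] R0 @ {0↦3, 1↦0}  ⇒  4 nodes, 3 edges  {1-q->1 1-p->2 3-q->2}
[3] R1 @ {0↦2, 1↦3, 2↦1}  ⇒  2 nodes, 0 edges  {∅}
final graph: no rule applies after step 3
NF nodes: {0:C, 1:B}

Answer: 2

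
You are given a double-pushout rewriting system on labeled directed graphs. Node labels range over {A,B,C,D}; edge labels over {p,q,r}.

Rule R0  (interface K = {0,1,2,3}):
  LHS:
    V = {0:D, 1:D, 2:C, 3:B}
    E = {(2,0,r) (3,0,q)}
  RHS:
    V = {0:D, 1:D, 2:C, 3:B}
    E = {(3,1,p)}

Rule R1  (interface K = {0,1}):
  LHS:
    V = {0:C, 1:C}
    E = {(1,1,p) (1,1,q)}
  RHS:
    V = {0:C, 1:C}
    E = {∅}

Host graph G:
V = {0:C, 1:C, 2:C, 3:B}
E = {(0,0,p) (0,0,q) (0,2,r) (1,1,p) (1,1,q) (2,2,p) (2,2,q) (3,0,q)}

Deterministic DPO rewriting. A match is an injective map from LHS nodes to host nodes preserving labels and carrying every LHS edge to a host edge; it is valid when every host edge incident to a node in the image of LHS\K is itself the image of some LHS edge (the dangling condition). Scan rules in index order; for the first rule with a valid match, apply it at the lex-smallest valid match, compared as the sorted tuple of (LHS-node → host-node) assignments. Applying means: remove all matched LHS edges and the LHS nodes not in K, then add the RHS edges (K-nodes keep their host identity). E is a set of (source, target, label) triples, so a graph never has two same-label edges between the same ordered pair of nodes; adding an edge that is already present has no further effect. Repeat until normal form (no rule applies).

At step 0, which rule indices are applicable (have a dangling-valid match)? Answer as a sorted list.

R0: no valid match — LHS pattern not found
R1: 6 valid matches — {0↦0, 1↦1}, {0↦0, 1↦2}, {0↦1, 1↦0} (+3 more)

Answer: [R1]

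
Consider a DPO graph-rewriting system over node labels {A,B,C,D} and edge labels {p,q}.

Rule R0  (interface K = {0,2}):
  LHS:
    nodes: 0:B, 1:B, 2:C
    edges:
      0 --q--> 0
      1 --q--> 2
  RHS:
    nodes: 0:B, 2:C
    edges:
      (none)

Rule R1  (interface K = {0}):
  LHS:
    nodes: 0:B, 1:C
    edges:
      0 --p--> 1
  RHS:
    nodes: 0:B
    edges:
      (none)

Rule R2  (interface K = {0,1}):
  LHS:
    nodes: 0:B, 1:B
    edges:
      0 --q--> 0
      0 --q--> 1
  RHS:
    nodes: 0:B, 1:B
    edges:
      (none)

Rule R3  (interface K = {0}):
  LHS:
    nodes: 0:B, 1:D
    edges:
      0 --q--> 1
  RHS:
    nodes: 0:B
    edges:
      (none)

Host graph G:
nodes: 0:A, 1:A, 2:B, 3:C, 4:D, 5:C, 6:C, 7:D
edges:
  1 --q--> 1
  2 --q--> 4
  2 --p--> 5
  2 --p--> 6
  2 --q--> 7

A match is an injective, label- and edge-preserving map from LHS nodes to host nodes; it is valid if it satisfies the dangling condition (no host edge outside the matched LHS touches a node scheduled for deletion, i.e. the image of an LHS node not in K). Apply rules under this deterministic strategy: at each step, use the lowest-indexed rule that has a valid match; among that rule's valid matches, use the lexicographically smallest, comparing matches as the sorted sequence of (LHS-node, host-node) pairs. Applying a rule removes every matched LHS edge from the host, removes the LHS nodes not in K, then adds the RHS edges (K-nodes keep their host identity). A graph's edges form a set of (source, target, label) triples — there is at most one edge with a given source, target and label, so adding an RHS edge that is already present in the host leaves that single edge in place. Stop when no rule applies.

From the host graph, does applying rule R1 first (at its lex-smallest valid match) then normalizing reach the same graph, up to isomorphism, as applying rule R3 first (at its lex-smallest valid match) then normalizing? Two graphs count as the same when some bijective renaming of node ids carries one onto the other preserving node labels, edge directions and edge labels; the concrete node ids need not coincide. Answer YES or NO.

Answer: YES

Steps:
branch R1-first: apply at {0↦2, 1↦5} → |E|=4, then 3 more step(s) → NF |V|=4 |E|=1 V={0:A, 1:A, 2:B, 3:C} E=1-q->1
branch R3-first: apply at {0↦2, 1↦4} → |E|=4, then 3 more step(s) → NF |V|=4 |E|=1 V={0:A, 1:A, 2:B, 3:C} E=1-q->1
graphs isomorphic (equal up to label-preserving node renaming)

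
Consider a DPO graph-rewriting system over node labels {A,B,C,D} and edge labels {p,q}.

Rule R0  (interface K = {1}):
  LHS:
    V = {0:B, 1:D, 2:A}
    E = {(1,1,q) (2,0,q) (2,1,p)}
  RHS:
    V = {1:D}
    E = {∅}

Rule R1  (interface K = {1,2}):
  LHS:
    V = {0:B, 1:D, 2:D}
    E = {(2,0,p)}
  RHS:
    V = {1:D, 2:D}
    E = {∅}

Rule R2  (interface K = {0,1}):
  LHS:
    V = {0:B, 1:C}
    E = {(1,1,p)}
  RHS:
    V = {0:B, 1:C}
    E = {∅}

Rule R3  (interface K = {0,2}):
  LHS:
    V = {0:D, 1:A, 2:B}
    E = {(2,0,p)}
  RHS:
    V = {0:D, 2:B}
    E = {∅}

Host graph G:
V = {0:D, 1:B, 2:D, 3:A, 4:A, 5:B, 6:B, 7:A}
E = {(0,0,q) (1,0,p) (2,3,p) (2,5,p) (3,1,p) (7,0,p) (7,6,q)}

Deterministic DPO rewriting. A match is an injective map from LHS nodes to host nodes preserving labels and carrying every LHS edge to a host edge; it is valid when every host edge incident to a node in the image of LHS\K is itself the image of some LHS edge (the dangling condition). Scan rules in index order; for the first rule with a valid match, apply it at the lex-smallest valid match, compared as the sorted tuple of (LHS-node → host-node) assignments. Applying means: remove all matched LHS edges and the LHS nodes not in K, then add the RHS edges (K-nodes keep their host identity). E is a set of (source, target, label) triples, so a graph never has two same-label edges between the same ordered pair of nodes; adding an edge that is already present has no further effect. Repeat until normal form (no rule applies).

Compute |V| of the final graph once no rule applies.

start.  V:8 E:7  edges: 0-q->0 1-p->0 2-p->3 2-p->5 3-p->1 7-p->0 7-q->6
1. fire R0 via {0↦6, 1↦0, 2↦7}  →  V:6 E:4  edges: 1-p->0 2-p->3 2-p->5 3-p->1
2. fire R1 via {0↦5, 1↦0, 2↦2}  →  V:5 E:3  edges: 1-p->0 2-p->3 3-p->1
3. fire R3 via {0↦0, 1↦4, 2↦1}  →  V:4 E:2  edges: 2-p->3 3-p->1
normal form: no rule applies after step 3
NF nodes: {0:D, 1:B, 2:D, 3:A}

Answer: 4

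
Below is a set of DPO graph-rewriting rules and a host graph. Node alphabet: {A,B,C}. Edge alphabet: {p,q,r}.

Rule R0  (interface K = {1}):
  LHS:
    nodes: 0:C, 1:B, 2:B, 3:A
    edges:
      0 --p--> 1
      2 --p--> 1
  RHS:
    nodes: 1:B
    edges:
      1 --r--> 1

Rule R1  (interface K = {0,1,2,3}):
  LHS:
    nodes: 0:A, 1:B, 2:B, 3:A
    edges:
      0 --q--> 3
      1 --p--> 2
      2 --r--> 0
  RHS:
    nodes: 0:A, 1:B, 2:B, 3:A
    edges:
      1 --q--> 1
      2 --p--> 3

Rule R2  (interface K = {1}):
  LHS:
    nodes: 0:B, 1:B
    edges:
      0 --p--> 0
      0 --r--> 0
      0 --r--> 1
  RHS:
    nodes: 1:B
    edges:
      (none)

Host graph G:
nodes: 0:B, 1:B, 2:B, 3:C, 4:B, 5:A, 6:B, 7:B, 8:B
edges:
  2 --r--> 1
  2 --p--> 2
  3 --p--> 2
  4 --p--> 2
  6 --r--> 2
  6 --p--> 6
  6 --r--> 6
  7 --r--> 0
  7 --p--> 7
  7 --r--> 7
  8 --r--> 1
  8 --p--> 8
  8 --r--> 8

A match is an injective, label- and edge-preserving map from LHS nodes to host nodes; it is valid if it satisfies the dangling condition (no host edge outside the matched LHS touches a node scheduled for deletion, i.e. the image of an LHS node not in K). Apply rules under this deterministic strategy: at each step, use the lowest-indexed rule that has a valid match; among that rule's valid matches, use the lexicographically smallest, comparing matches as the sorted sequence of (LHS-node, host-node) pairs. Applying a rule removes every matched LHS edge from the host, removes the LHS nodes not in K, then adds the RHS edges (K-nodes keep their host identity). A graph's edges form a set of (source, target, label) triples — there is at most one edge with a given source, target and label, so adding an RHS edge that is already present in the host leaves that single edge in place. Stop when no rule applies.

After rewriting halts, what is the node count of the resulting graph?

[0] host  ⇒  9 nodes, 13 edges  {2-r->1 2-p->2 3-p->2 4-p->2 6-r->2 6-p->6 6-r->6 7-r->0 7-p->7 7-r->7 8-r->1 8-p->8 8-r->8}
[1] R0 @ {0↦3, 1↦2, 2↦4, 3↦5}  ⇒  6 nodes, 12 edges  {2-r->1 2-p->2 2-r->2 6-r->2 6-p->6 6-r->6 7-r->0 7-p->7 7-r->7 8-r->1 8-p->8 8-r->8}
[2] R2 @ {0↦6, 1↦2}  ⇒  5 nodes, 9 edges  {2-r->1 2-p->2 2-r->2 7-r->0 7-p->7 7-r->7 8-r->1 8-p->8 8-r->8}
[3] R2 @ {0↦2, 1↦1}  ⇒  4 nodes, 6 edges  {7-r->0 7-p->7 7-r->7 8-r->1 8-p->8 8-r->8}
[4] R2 @ {0↦7, 1↦0}  ⇒  3 nodes, 3 edges  {8-r->1 8-p->8 8-r->8}
[5] R2 @ {0↦8, 1↦1}  ⇒  2 nodes, 0 edges  {∅}
final graph: no rule applies after step 5
NF nodes: {0:B, 1:B}

Answer: 2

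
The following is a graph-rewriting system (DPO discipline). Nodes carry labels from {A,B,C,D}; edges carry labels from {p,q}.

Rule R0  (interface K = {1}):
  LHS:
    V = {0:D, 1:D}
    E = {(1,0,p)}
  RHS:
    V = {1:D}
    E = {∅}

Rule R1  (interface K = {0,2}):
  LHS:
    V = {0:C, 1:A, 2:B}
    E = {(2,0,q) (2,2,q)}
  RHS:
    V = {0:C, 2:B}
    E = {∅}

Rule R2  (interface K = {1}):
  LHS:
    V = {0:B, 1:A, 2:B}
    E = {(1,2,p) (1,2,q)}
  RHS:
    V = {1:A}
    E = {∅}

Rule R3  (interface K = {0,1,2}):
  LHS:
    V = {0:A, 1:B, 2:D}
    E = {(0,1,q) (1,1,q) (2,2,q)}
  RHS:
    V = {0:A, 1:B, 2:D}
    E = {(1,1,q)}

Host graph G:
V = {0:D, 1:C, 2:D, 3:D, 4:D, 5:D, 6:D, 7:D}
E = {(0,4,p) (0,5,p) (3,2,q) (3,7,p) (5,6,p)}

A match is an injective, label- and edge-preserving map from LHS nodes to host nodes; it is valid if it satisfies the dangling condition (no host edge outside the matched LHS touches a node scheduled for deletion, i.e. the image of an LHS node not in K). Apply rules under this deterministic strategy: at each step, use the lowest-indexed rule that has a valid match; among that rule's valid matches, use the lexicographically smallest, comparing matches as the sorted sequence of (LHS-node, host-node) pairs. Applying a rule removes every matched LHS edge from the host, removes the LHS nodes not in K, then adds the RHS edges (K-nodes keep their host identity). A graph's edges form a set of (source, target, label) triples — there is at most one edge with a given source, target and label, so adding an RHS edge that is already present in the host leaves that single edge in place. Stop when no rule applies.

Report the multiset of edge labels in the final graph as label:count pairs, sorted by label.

Answer: q:1

Steps:
[0] host  ⇒  8 nodes, 5 edges  {0-p->4 0-p->5 3-q->2 3-p->7 5-p->6}
[1] R0 @ {0↦4, 1↦0}  ⇒  7 nodes, 4 edges  {0-p->5 3-q->2 3-p->7 5-p->6}
[2] R0 @ {0↦6, 1↦5}  ⇒  6 nodes, 3 edges  {0-p->5 3-q->2 3-p->7}
[3] R0 @ {0↦5, 1↦0}  ⇒  5 nodes, 2 edges  {3-q->2 3-p->7}
[4] R0 @ {0↦7, 1↦3}  ⇒  4 nodes, 1 edges  {3-q->2}
final graph: no rule applies after step 4
NF edges: [(3, 2, 'q')]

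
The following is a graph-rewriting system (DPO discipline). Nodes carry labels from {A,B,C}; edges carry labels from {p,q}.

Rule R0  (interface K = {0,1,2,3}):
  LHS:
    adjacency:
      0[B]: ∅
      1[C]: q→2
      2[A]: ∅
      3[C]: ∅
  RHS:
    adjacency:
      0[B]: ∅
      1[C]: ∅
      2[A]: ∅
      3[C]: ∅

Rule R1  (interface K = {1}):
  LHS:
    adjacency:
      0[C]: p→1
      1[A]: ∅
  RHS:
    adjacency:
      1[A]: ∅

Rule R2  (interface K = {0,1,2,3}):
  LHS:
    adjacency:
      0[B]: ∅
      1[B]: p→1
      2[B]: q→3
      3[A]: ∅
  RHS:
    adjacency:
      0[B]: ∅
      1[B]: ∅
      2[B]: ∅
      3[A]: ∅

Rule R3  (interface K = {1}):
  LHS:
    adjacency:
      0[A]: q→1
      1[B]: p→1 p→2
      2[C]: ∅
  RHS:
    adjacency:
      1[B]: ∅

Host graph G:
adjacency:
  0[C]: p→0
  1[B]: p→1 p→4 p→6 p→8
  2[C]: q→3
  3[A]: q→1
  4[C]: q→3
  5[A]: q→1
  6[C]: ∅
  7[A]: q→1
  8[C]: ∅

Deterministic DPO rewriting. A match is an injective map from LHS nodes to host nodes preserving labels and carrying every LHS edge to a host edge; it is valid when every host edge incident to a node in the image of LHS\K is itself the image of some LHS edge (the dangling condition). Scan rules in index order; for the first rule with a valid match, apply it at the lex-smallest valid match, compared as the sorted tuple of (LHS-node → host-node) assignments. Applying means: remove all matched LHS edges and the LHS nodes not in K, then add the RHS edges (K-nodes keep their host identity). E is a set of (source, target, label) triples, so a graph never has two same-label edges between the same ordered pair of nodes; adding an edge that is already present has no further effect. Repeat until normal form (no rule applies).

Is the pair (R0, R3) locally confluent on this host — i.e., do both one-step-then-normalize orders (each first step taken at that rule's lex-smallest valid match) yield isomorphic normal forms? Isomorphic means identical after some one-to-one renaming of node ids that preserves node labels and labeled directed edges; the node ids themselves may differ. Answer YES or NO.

Answer: YES

Steps:
branch R0-first: apply at {0↦1, 1↦2, 2↦3, 3↦0} → |E|=9, then 2 more step(s) → NF |V|=7 |E|=5 V={0:C, 1:B, 2:C, 5:A, 6:C, 7:A, 8:C} E=0-p->0 1-p->6 1-p->8 5-q->1 7-q->1
branch R3-first: apply at {0↦5, 1↦1, 2↦6} → |E|=7, then 2 more step(s) → NF |V|=7 |E|=5 V={0:C, 1:B, 2:C, 3:A, 4:C, 7:A, 8:C} E=0-p->0 1-p->4 1-p->8 3-q->1 7-q->1
graphs isomorphic (equal up to label-preserving node renaming)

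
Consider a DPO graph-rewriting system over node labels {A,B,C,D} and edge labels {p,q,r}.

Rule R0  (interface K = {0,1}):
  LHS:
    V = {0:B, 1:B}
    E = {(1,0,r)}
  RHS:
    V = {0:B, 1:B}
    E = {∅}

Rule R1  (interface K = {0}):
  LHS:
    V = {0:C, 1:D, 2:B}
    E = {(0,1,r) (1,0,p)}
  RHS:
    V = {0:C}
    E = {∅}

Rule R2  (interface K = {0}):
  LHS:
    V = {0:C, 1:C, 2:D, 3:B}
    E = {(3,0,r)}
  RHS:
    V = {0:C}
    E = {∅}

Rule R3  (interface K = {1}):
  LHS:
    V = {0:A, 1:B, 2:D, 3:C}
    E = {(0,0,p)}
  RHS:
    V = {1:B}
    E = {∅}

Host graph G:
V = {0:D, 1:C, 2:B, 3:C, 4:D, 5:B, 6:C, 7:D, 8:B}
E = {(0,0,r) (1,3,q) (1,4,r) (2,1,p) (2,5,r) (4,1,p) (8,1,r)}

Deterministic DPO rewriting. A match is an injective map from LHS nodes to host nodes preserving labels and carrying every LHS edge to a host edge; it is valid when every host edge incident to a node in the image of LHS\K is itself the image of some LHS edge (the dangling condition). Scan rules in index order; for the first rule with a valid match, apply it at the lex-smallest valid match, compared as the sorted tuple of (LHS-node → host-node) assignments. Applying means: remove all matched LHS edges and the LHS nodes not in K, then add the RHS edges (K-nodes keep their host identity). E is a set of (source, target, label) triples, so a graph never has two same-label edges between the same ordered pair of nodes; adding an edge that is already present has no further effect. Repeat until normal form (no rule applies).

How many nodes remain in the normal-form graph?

[0] host  ⇒  9 nodes, 7 edges  {0-r->0 1-q->3 1-r->4 2-p->1 2-r->5 4-p->1 8-r->1}
[1] R0 @ {0↦5, 1↦2}  ⇒  9 nodes, 6 edges  {0-r->0 1-q->3 1-r->4 2-p->1 4-p->1 8-r->1}
[2] R1 @ {0↦1, 1↦4, 2↦5}  ⇒  7 nodes, 4 edges  {0-r->0 1-q->3 2-p->1 8-r->1}
[3] R2 @ {0↦1, 1↦6, 2↦7, 3↦8}  ⇒  4 nodes, 3 edges  {0-r->0 1-q->3 2-p->1}
halt: no rule applies after step 3
NF nodes: {0:D, 1:C, 2:B, 3:C}

Answer: 4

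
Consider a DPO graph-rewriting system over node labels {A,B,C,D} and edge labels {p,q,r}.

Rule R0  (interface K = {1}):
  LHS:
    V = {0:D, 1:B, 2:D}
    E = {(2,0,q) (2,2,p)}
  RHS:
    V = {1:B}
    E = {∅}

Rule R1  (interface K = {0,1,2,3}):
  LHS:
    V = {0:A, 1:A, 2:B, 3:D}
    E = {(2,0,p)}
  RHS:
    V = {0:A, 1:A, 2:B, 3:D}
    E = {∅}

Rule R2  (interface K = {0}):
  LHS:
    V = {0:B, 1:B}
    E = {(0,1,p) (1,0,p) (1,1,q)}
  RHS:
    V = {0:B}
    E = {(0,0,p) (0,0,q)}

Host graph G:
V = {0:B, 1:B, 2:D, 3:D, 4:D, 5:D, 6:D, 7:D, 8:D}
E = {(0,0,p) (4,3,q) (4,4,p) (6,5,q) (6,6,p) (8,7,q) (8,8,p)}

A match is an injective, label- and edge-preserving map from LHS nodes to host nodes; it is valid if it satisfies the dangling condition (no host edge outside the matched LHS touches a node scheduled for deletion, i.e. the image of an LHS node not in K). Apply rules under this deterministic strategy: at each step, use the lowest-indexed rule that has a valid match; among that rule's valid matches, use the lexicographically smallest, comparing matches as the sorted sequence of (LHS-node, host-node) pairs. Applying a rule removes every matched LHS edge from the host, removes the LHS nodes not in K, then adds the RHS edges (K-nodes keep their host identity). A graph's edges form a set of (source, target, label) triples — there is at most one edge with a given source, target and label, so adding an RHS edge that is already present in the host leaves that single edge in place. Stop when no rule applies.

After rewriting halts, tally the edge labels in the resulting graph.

Answer: p:1

Derivation:
[0] host  ⇒  9 nodes, 7 edges  {0-p->0 4-q->3 4-p->4 6-q->5 6-p->6 8-q->7 8-p->8}
[1] R0 @ {0↦3, 1↦0, 2↦4}  ⇒  7 nodes, 5 edges  {0-p->0 6-q->5 6-p->6 8-q->7 8-p->8}
[2] R0 @ {0↦5, 1↦0, 2↦6}  ⇒  5 nodes, 3 edges  {0-p->0 8-q->7 8-p->8}
[3] R0 @ {0↦7, 1↦0, 2↦8}  ⇒  3 nodes, 1 edges  {0-p->0}
halt: no rule applies after step 3
NF edges: [(0, 0, 'p')]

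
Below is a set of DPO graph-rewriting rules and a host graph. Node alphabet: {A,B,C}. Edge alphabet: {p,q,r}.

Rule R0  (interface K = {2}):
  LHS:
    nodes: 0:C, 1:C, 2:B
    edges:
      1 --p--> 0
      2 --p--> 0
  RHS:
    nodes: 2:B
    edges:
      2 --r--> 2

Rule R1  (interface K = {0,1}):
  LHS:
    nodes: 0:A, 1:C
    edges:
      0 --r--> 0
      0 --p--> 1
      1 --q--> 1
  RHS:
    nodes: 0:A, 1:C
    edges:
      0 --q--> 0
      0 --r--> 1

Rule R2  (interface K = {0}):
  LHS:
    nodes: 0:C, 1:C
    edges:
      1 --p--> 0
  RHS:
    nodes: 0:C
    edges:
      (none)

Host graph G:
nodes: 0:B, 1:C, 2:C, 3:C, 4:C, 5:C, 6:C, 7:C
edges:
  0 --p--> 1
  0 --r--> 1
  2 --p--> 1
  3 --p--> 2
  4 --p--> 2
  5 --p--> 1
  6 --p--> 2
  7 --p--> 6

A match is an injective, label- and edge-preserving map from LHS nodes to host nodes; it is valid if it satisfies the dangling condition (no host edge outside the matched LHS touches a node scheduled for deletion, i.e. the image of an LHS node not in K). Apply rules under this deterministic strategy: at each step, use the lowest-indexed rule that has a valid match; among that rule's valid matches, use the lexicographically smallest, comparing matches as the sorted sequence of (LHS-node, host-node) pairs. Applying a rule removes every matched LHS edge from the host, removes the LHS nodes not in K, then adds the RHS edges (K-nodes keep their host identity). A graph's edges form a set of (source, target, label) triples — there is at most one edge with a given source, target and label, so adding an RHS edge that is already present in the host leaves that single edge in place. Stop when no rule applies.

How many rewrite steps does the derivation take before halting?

Answer: 6

Derivation:
[0] host  ⇒  8 nodes, 8 edges  {0-p->1 0-r->1 2-p->1 3-p->2 4-p->2 5-p->1 6-p->2 7-p->6}
[1] R2 @ {0↦1, 1↦5}  ⇒  7 nodes, 7 edges  {0-p->1 0-r->1 2-p->1 3-p->2 4-p->2 6-p->2 7-p->6}
[2] R2 @ {0↦2, 1↦3}  ⇒  6 nodes, 6 edges  {0-p->1 0-r->1 2-p->1 4-p->2 6-p->2 7-p->6}
[3] R2 @ {0↦2, 1↦4}  ⇒  5 nodes, 5 edges  {0-p->1 0-r->1 2-p->1 6-p->2 7-p->6}
[4] R2 @ {0↦6, 1↦7}  ⇒  4 nodes, 4 edges  {0-p->1 0-r->1 2-p->1 6-p->2}
[5] R2 @ {0↦2, 1↦6}  ⇒  3 nodes, 3 edges  {0-p->1 0-r->1 2-p->1}
[6] R2 @ {0↦1, 1↦2}  ⇒  2 nodes, 2 edges  {0-p->1 0-r->1}
normal form: no rule applies after step 6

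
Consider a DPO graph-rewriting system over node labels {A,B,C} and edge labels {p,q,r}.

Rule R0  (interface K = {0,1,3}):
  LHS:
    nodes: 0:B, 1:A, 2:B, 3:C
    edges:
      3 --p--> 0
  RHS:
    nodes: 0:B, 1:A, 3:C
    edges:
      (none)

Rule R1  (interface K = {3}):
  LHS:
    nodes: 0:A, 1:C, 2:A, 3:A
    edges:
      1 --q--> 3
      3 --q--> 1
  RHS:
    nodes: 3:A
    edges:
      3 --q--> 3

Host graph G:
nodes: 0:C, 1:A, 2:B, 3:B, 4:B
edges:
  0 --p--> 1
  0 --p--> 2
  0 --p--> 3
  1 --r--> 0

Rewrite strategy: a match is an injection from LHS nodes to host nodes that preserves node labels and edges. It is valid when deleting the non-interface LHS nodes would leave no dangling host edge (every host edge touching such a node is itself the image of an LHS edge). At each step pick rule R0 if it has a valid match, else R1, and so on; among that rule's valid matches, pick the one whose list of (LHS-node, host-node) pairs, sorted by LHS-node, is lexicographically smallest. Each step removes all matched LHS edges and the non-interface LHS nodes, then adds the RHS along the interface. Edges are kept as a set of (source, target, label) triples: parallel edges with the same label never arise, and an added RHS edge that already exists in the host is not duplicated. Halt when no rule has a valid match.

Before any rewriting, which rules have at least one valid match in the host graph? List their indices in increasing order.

R0: 2 valid matches — {0↦2, 1↦1, 2↦4, 3↦0}, {0↦3, 1↦1, 2↦4, 3↦0}
R1: no valid match — LHS pattern not found

Answer: [R0]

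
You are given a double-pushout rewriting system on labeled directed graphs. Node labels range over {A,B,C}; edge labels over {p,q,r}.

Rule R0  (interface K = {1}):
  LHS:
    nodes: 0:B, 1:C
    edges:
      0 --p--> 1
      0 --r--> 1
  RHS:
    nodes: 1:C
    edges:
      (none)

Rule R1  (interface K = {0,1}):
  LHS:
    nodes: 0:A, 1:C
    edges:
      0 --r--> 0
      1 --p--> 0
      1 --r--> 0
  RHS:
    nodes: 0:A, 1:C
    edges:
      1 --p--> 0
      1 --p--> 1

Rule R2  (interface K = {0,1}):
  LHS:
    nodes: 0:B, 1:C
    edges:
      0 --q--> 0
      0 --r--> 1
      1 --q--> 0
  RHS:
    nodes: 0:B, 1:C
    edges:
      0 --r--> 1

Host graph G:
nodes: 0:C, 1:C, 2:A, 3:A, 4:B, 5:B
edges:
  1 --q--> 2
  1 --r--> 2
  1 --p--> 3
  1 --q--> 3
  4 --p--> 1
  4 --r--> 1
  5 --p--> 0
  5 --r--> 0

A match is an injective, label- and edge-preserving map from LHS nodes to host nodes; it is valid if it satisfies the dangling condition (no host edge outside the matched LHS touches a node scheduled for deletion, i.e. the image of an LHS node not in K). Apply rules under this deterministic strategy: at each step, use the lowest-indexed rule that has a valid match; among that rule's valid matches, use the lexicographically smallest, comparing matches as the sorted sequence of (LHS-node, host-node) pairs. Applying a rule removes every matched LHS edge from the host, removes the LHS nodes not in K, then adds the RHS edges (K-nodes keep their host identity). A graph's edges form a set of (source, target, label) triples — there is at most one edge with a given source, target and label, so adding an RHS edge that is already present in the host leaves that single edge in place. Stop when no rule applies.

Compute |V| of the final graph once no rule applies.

initial: |V|=6 |E|=8  E = 1-q->2 1-r->2 1-p->3 1-q->3 4-p->1 4-r->1 5-p->0 5-r->0
step 1: apply R0 at {0↦4, 1↦1}  → |V|=5 |E|=6  E = 1-q->2 1-r->2 1-p->3 1-q->3 5-p->0 5-r->0
step 2: apply R0 at {0↦5, 1↦0}  → |V|=4 |E|=4  E = 1-q->2 1-r->2 1-p->3 1-q->3
final graph: no rule applies after step 2
NF nodes: {0:C, 1:C, 2:A, 3:A}

Answer: 4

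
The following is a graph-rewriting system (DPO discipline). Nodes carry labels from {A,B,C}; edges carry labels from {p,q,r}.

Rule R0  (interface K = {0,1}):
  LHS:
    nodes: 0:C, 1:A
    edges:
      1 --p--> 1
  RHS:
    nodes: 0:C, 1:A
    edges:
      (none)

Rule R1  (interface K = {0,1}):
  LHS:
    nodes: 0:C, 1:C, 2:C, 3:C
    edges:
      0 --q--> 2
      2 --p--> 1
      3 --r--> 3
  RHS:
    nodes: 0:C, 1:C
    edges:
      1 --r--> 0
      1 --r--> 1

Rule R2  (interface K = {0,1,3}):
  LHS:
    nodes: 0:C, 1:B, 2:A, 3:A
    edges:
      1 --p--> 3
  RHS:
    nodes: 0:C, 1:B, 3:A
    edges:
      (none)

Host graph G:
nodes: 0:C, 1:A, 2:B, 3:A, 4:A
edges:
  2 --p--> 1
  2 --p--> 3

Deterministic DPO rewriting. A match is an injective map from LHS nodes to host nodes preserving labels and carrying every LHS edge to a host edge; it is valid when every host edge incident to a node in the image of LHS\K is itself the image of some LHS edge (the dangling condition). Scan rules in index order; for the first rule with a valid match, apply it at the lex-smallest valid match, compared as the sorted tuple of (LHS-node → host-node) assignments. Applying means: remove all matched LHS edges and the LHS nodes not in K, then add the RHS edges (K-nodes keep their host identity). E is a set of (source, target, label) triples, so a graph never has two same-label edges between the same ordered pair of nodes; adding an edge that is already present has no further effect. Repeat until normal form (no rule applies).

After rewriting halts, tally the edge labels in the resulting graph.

[0] host  ⇒  5 nodes, 2 edges  {2-p->1 2-p->3}
[1] R2 @ {0↦0, 1↦2, 2↦4, 3↦1}  ⇒  4 nodes, 1 edges  {2-p->3}
[2] R2 @ {0↦0, 1↦2, 2↦1, 3↦3}  ⇒  3 nodes, 0 edges  {∅}
final graph: no rule applies after step 2
NF edges: []

Answer: (no edges)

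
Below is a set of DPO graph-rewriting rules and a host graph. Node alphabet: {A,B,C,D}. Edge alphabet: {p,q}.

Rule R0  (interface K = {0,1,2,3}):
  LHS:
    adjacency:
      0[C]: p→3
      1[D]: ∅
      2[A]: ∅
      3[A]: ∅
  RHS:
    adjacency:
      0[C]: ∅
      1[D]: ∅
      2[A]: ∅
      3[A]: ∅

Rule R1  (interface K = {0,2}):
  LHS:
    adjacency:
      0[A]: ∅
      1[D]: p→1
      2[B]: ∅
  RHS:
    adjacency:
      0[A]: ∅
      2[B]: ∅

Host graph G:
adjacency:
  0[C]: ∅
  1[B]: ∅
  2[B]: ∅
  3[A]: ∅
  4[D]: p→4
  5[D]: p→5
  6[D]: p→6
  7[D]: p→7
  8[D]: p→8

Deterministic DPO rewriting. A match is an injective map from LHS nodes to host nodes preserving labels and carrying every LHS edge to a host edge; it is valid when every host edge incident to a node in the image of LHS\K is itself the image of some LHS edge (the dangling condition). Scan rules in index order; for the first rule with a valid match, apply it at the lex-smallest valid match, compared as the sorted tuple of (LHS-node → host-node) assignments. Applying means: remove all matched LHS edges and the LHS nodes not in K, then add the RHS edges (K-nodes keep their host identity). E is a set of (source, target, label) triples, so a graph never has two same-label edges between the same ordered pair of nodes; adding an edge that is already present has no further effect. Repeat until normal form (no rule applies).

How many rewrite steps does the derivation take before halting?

Answer: 5

Rewrite trace:
[0] host  ⇒  9 nodes, 5 edges  {4-p->4 5-p->5 6-p->6 7-p->7 8-p->8}
[1] R1 @ {0↦3, 1↦4, 2↦1}  ⇒  8 nodes, 4 edges  {5-p->5 6-p->6 7-p->7 8-p->8}
[2] R1 @ {0↦3, 1↦5, 2↦1}  ⇒  7 nodes, 3 edges  {6-p->6 7-p->7 8-p->8}
[3] R1 @ {0↦3, 1↦6, 2↦1}  ⇒  6 nodes, 2 edges  {7-p->7 8-p->8}
[4] R1 @ {0↦3, 1↦7, 2↦1}  ⇒  5 nodes, 1 edges  {8-p->8}
[5] R1 @ {0↦3, 1↦8, 2↦1}  ⇒  4 nodes, 0 edges  {∅}
final graph: no rule applies after step 5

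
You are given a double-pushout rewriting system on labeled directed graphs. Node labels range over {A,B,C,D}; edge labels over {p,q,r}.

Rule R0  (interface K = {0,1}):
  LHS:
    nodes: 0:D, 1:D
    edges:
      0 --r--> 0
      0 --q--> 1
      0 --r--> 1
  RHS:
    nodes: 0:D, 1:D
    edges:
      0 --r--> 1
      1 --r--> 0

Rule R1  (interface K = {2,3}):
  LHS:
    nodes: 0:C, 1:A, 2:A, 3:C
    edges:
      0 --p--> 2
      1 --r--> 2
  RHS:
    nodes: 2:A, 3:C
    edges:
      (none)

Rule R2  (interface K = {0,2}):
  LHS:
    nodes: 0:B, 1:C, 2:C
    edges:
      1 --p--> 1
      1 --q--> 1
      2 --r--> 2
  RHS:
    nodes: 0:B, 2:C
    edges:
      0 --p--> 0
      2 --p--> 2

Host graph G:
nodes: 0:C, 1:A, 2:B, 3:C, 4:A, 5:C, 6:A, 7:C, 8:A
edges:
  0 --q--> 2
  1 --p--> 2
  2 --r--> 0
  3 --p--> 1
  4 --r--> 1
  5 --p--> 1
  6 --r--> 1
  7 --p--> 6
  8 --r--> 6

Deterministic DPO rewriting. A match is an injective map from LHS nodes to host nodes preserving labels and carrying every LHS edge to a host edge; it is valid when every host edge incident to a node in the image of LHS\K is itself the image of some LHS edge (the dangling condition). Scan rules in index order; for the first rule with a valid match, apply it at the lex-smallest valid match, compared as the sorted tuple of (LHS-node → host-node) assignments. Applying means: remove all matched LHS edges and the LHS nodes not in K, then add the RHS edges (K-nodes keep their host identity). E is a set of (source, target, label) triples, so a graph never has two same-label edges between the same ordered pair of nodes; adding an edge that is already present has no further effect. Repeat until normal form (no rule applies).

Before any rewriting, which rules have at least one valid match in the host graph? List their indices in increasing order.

Answer: [R1]

Rewrite trace:
R0: no valid match — LHS pattern not found
R1: 9 valid matches — {0↦3, 1↦4, 2↦1, 3↦0}, {0↦3, 1↦4, 2↦1, 3↦5}, {0↦3, 1↦4, 2↦1, 3↦7} (+6 more)
R2: no valid match — LHS pattern not found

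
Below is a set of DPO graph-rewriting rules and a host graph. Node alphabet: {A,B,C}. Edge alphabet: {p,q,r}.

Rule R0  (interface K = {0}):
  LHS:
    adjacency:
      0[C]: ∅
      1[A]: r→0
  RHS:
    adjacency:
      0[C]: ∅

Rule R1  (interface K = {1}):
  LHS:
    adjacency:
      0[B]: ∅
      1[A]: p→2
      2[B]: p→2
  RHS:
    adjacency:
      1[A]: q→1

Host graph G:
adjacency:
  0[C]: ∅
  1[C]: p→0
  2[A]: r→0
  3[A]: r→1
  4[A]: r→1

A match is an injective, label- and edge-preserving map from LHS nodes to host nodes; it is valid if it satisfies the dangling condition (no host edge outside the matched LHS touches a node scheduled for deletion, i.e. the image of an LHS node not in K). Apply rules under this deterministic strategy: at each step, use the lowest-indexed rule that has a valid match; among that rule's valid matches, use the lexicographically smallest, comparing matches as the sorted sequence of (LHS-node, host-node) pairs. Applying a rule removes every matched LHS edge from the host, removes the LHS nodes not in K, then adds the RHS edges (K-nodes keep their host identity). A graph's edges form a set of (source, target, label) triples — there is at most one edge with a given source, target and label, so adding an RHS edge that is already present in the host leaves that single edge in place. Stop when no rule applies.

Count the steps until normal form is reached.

initial: |V|=5 |E|=4  E = 1-p->0 2-r->0 3-r->1 4-r->1
step 1: apply R0 at {0↦0, 1↦2}  → |V|=4 |E|=3  E = 1-p->0 3-r->1 4-r->1
step 2: apply R0 at {0↦1, 1↦3}  → |V|=3 |E|=2  E = 1-p->0 4-r->1
step 3: apply R0 at {0↦1, 1↦4}  → |V|=2 |E|=1  E = 1-p->0
normal form: no rule applies after step 3

Answer: 3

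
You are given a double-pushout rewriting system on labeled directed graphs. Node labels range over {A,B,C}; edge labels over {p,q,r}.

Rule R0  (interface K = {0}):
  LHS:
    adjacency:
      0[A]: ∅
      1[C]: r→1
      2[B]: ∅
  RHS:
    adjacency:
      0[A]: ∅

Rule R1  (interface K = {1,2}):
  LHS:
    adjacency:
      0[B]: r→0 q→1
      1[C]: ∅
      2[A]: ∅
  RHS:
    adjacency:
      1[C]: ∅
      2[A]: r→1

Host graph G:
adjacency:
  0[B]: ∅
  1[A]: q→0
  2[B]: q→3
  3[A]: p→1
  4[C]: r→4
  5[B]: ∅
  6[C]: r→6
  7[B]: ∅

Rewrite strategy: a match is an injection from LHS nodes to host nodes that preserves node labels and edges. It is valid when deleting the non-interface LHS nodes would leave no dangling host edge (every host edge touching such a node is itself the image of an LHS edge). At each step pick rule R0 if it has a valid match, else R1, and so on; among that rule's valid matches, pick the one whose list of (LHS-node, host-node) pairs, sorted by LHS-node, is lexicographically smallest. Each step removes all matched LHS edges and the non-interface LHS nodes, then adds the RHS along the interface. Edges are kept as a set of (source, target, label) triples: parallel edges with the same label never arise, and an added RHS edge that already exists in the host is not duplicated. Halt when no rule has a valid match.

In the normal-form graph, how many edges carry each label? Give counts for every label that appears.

Answer: p:1 q:2

Rewrite trace:
initial: |V|=8 |E|=5  E = 1-q->0 2-q->3 3-p->1 4-r->4 6-r->6
step 1: apply R0 at {0↦1, 1↦4, 2↦5}  → |V|=6 |E|=4  E = 1-q->0 2-q->3 3-p->1 6-r->6
step 2: apply R0 at {0↦1, 1↦6, 2↦7}  → |V|=4 |E|=3  E = 1-q->0 2-q->3 3-p->1
halt: no rule applies after step 2
NF edges: [(1, 0, 'q'), (2, 3, 'q'), (3, 1, 'p')]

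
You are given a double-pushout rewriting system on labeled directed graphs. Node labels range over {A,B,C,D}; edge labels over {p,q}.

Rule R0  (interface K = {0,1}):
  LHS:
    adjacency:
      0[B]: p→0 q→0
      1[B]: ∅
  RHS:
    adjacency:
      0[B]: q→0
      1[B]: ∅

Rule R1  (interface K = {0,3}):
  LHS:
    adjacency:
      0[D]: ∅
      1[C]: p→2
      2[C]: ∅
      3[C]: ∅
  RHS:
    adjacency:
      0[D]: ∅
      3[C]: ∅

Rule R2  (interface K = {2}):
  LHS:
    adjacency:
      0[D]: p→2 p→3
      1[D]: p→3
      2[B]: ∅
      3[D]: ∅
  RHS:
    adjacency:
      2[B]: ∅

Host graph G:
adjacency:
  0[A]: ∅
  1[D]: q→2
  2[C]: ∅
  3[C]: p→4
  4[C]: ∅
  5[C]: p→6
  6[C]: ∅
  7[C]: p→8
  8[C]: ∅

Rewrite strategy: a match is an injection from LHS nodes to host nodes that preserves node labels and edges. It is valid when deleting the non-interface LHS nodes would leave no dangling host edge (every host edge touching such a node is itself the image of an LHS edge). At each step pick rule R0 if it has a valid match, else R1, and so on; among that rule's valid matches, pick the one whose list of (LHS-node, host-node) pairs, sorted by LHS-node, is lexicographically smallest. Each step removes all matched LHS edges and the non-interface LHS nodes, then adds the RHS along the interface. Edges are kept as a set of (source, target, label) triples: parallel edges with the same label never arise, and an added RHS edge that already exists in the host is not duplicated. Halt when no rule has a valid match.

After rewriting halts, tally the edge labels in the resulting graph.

Answer: q:1

Steps:
[0] host  ⇒  9 nodes, 4 edges  {1-q->2 3-p->4 5-p->6 7-p->8}
[1] R1 @ {0↦1, 1↦3, 2↦4, 3↦2}  ⇒  7 nodes, 3 edges  {1-q->2 5-p->6 7-p->8}
[2] R1 @ {0↦1, 1↦5, 2↦6, 3↦2}  ⇒  5 nodes, 2 edges  {1-q->2 7-p->8}
[3] R1 @ {0↦1, 1↦7, 2↦8, 3↦2}  ⇒  3 nodes, 1 edges  {1-q->2}
halt: no rule applies after step 3
NF edges: [(1, 2, 'q')]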